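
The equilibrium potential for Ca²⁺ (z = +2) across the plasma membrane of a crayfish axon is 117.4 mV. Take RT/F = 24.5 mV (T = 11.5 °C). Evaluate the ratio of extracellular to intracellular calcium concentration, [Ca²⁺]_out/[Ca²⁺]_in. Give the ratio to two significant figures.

ln([out]/[in]) = E·z/(24.5) = 117.4 × 2 / 24.5 = 9.5837
[out]/[in] = e^(9.5837) = 1.453e+04

15000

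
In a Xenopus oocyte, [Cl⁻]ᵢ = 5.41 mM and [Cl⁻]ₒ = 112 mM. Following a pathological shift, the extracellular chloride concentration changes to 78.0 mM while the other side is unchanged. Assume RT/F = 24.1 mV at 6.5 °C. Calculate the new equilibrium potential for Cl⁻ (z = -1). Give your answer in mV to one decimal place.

-64.3 mV

After the shift: [Cl⁻]_out = 78.0, [Cl⁻]_in = 5.41 mM.
E_new = (24.1/-1)·ln(78.0/5.41) = -24.10 · (2.6685) = -64.31 mV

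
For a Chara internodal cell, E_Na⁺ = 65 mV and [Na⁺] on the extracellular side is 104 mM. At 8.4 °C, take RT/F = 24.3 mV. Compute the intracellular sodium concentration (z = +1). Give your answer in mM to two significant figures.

Nernst: E = (24.3/1) · ln([out]/[in]), so ln([out]/[in]) = 65.0 × 1 / 24.3 = 2.6749.
[out]/[in] = e^(2.6749) = 14.51.
[in] = 104 / 14.51 = 7.167 mM.

7.2 mM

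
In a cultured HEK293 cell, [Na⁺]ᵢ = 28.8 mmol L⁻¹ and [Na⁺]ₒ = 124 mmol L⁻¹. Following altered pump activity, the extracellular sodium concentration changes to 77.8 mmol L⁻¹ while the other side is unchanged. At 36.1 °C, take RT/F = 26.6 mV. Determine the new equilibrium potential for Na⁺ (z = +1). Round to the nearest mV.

26 mV

After the shift: [Na⁺]_out = 77.8, [Na⁺]_in = 28.8 mmol L⁻¹.
E_new = (26.6/1)·ln(77.8/28.8) = 26.60 · (0.9938) = 26.43 mV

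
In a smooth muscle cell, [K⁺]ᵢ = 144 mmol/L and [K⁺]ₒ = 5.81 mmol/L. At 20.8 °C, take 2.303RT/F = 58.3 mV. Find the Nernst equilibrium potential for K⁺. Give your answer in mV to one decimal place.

-81.3 mV

E = (58.3/z) · log₁₀([K⁺]_out/[K⁺]_in) with z = +1.
= (58.3/1) · log₁₀(5.81/144) = 58.30 · log₁₀(0.04035)
= 58.30 · (-1.3942) = -81.28 mV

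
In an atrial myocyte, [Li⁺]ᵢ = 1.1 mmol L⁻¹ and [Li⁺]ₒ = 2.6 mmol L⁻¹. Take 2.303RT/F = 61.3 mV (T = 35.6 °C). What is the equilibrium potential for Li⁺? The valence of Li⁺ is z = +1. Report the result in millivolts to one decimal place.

22.9 mV

E = (61.3/z) · log₁₀([Li⁺]_out/[Li⁺]_in) with z = +1.
= (61.3/1) · log₁₀(2.6/1.1) = 61.30 · log₁₀(2.364)
= 61.30 · (0.3736) = 22.90 mV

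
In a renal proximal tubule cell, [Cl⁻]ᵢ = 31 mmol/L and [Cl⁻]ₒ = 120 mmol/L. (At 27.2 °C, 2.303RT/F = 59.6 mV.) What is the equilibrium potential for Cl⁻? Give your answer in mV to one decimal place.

E = (59.6/z) · log₁₀([Cl⁻]_out/[Cl⁻]_in) with z = -1.
For an anion, dividing by z = -1 reverses the sign.
= (59.6/-1) · log₁₀(120/31) = -59.60 · log₁₀(3.871)
= -59.60 · (0.5878) = -35.03 mV

-35.0 mV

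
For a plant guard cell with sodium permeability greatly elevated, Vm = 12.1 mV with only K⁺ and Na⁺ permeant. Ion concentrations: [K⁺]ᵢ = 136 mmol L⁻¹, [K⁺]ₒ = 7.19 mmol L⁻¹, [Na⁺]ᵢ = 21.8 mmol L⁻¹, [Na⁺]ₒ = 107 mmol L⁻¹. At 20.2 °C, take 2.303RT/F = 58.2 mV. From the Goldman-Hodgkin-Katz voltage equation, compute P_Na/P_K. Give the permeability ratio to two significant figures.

3.0

Let α = P_Na/P_K. GHK: Vm = 58.2·log₁₀[(Kₒ + α·Naₒ)/(Kᵢ + α·Naᵢ)].
10^(Vm/58.2) = 10^(12.1/58.2) = 1.614
So 1.614·(Kᵢ + α·Naᵢ) = Kₒ + α·Naₒ → α = (1.614·136.0 − 7.19) / (107.0 − 1.614·21.8)
α = (219.5 − 7.19) / (107.0 − 35.19) = 212.3/71.81 = 2.956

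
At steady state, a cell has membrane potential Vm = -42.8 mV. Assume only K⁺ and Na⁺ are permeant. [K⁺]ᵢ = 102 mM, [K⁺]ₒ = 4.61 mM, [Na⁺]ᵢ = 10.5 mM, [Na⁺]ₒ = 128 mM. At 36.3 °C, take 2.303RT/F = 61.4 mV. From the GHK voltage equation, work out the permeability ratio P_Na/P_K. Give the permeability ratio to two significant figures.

0.13

Let α = P_Na/P_K. GHK: Vm = 61.4·log₁₀[(Kₒ + α·Naₒ)/(Kᵢ + α·Naᵢ)].
10^(Vm/61.4) = 10^(-42.8/61.4) = 0.20088
So 0.20088·(Kᵢ + α·Naᵢ) = Kₒ + α·Naₒ → α = (0.20088·102.0 − 4.61) / (128.0 − 0.20088·10.5)
α = (20.49 − 4.61) / (128.0 − 2.109) = 15.88/125.9 = 0.1261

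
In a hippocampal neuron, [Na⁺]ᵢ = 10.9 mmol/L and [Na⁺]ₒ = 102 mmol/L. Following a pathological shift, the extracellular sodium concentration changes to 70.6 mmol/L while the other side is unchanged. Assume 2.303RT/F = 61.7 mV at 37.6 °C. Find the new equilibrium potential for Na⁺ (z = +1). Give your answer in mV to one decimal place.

50.1 mV

After the shift: [Na⁺]_out = 70.6, [Na⁺]_in = 10.9 mmol/L.
E_new = (61.7/1)·log₁₀(70.6/10.9) = 61.70 · (0.8114) = 50.06 mV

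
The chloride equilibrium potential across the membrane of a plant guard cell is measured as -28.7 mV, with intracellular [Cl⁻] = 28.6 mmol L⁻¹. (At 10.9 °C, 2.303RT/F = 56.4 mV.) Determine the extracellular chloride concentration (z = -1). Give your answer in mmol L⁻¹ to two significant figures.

Nernst: E = (56.4/-1) · log₁₀([out]/[in]), so log₁₀([out]/[in]) = -28.7 × -1 / 56.4 = 0.5089.
[out]/[in] = 10^(0.5089) = 3.227.
[out] = 3.227 × 28.6 = 92.31 mmol L⁻¹.

92 mmol L⁻¹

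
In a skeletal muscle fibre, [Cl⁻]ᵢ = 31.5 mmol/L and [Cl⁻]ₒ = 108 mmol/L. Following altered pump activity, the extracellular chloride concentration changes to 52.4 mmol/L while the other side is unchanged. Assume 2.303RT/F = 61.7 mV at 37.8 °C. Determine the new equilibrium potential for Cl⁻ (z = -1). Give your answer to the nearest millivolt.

After the shift: [Cl⁻]_out = 52.4, [Cl⁻]_in = 31.5 mmol/L.
E_new = (61.7/-1)·log₁₀(52.4/31.5) = -61.70 · (0.2210) = -13.64 mV

-14 mV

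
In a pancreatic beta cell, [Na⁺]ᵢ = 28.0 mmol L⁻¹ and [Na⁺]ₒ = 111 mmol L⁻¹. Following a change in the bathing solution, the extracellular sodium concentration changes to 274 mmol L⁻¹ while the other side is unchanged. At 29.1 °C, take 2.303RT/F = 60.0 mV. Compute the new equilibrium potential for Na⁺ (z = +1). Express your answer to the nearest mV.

59 mV

After the shift: [Na⁺]_out = 274, [Na⁺]_in = 28.0 mmol L⁻¹.
E_new = (60.0/1)·log₁₀(274/28.0) = 60.00 · (0.9906) = 59.44 mV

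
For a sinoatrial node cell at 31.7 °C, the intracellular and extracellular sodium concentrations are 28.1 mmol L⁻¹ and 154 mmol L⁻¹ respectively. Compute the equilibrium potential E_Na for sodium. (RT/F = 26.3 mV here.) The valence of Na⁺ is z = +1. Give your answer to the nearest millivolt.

E = (26.3/z) · ln([Na⁺]_out/[Na⁺]_in) with z = +1.
= (26.3/1) · ln(154/28.1) = 26.30 · ln(5.48)
= 26.30 · (1.7012) = 44.74 mV

45 mV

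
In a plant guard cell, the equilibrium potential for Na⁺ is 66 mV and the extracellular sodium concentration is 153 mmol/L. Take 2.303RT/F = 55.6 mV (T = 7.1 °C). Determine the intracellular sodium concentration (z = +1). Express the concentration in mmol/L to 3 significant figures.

9.95 mmol/L

Nernst: E = (55.6/1) · log₁₀([out]/[in]), so log₁₀([out]/[in]) = 66.0 × 1 / 55.6 = 1.1871.
[out]/[in] = 10^(1.1871) = 15.38.
[in] = 153 / 15.38 = 9.946 mmol/L.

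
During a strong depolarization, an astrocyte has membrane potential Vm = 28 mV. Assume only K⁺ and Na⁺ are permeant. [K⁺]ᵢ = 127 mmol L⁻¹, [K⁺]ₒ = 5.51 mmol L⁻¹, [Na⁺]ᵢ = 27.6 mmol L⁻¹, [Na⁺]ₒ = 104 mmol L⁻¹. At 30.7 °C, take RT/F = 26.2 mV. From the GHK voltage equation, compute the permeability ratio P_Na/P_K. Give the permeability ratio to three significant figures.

Let α = P_Na/P_K. GHK: Vm = 26.2·ln[(Kₒ + α·Naₒ)/(Kᵢ + α·Naᵢ)].
e^(Vm/26.2) = e^(28.0/26.2) = 2.9116
So 2.9116·(Kᵢ + α·Naᵢ) = Kₒ + α·Naₒ → α = (2.9116·127.0 − 5.51) / (104.0 − 2.9116·27.6)
α = (369.8 − 5.51) / (104.0 − 80.36) = 364.3/23.64 = 15.41

15.4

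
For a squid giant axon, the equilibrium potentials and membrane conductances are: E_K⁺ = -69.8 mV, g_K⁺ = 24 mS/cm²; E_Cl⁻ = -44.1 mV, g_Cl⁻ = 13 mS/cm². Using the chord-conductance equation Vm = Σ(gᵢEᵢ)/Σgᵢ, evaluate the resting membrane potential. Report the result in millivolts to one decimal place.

Σ gᵢEᵢ = 24·(-69.8) + 13·(-44.1) = -2248.50
Σ gᵢ = 24 + 13 = 37
Vm = -2248.50 / 37 = -60.77 mV

-60.8 mV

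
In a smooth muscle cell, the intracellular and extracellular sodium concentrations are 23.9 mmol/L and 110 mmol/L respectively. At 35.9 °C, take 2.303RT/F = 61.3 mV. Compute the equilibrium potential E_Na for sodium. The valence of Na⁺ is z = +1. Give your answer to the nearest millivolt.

E = (61.3/z) · log₁₀([Na⁺]_out/[Na⁺]_in) with z = +1.
= (61.3/1) · log₁₀(110/23.9) = 61.30 · log₁₀(4.603)
= 61.30 · (0.6630) = 40.64 mV

41 mV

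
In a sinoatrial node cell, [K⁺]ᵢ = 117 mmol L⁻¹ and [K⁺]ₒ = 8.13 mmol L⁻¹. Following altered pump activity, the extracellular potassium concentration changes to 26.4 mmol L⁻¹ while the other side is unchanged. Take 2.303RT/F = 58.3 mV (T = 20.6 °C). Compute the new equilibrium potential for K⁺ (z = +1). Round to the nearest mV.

After the shift: [K⁺]_out = 26.4, [K⁺]_in = 117 mmol L⁻¹.
E_new = (58.3/1)·log₁₀(26.4/117) = 58.30 · (-0.6466) = -37.70 mV

-38 mV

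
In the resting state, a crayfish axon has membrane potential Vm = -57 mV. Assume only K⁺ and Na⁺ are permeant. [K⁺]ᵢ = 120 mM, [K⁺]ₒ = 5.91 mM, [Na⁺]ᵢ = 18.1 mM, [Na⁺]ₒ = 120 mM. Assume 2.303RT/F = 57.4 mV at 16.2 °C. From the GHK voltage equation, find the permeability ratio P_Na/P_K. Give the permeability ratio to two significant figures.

Let α = P_Na/P_K. GHK: Vm = 57.4·log₁₀[(Kₒ + α·Naₒ)/(Kᵢ + α·Naᵢ)].
10^(Vm/57.4) = 10^(-57.0/57.4) = 0.10162
So 0.10162·(Kᵢ + α·Naᵢ) = Kₒ + α·Naₒ → α = (0.10162·120.0 − 5.91) / (120.0 − 0.10162·18.1)
α = (12.19 − 5.91) / (120.0 − 1.839) = 6.284/118.2 = 0.05318

0.053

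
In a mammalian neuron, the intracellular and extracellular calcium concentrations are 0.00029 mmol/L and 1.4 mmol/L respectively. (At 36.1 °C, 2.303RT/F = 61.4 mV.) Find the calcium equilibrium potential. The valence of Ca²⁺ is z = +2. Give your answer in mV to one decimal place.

E = (61.4/z) · log₁₀([Ca²⁺]_out/[Ca²⁺]_in) with z = +2.
= (61.4/2) · log₁₀(1.4/0.00029) = 30.70 · log₁₀(4828)
= 30.70 · (3.6837) = 113.09 mV

113.1 mV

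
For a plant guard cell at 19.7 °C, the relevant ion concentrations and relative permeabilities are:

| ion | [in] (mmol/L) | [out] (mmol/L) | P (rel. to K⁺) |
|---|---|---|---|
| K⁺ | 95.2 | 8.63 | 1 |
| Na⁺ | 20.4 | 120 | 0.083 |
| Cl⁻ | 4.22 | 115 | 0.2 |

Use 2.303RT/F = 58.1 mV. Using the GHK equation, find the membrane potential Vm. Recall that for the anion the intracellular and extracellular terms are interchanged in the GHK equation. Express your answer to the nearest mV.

-46 mV

Vm = 58.1 · log₁₀[(Σ P·[cation]ₒ + Σ P·[anion]ᵢ) / (Σ P·[cation]ᵢ + Σ P·[anion]ₒ)]
Numerator = 1×8.63 + 0.083×120 + 0.2×4.22 = 19.43
Denominator = 1×95.2 + 0.083×20.4 + 0.2×115 = 119.9
Vm = 58.1 · log₁₀(0.16209) = 58.1 × (-0.7902) = -45.91 mV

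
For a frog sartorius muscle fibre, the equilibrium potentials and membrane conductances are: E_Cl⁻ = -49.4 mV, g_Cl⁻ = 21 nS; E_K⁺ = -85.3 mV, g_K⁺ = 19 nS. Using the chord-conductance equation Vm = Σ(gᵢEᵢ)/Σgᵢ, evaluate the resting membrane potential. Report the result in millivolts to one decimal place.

-66.5 mV

Σ gᵢEᵢ = 21·(-49.4) + 19·(-85.3) = -2658.10
Σ gᵢ = 21 + 19 = 40
Vm = -2658.10 / 40 = -66.45 mV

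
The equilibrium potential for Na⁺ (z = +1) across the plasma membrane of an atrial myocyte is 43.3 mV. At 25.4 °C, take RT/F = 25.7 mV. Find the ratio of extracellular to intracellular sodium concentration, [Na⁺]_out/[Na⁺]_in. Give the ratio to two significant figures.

ln([out]/[in]) = E·z/(25.7) = 43.3 × 1 / 25.7 = 1.6848
[out]/[in] = e^(1.6848) = 5.392

5.4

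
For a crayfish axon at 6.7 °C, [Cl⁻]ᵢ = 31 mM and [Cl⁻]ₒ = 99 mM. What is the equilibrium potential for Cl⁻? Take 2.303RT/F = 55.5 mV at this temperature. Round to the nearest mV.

E = (55.5/z) · log₁₀([Cl⁻]_out/[Cl⁻]_in) with z = -1.
For an anion, dividing by z = -1 reverses the sign.
= (55.5/-1) · log₁₀(99/31) = -55.50 · log₁₀(3.194)
= -55.50 · (0.5043) = -27.99 mV

-28 mV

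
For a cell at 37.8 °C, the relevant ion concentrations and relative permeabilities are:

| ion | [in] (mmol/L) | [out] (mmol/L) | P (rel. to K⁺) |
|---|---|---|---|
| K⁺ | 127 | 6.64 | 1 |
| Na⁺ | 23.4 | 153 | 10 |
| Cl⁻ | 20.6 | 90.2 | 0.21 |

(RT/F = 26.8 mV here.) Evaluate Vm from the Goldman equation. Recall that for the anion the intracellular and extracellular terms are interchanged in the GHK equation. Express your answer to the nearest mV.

38 mV

Vm = 26.8 · ln[(Σ P·[cation]ₒ + Σ P·[anion]ᵢ) / (Σ P·[cation]ᵢ + Σ P·[anion]ₒ)]
Numerator = 1×6.64 + 10×153 + 0.21×20.6 = 1541
Denominator = 1×127 + 10×23.4 + 0.21×90.2 = 379.9
Vm = 26.8 · ln(4.0558) = 26.8 × (1.4001) = 37.52 mV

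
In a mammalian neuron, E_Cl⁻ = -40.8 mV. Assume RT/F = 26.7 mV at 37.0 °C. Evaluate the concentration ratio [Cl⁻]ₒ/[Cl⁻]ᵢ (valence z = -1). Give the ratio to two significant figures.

ln([out]/[in]) = E·z/(26.7) = -40.8 × -1 / 26.7 = 1.5281
[out]/[in] = e^(1.5281) = 4.609

4.6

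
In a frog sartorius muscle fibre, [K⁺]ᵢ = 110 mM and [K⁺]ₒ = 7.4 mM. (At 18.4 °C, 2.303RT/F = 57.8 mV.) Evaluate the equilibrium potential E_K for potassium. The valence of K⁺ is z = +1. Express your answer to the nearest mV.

E = (57.8/z) · log₁₀([K⁺]_out/[K⁺]_in) with z = +1.
= (57.8/1) · log₁₀(7.4/110) = 57.80 · log₁₀(0.06727)
= 57.80 · (-1.1722) = -67.75 mV

-68 mV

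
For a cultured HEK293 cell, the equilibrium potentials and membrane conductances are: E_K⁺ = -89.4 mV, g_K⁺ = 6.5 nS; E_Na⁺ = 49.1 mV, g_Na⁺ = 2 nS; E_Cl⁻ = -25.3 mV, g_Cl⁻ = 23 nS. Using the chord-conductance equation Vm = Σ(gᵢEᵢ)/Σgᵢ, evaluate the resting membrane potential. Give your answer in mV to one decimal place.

Σ gᵢEᵢ = 6.5·(-89.4) + 2·(49.1) + 23·(-25.3) = -1064.80
Σ gᵢ = 6.5 + 2 + 23 = 31.5
Vm = -1064.80 / 31.5 = -33.80 mV

-33.8 mV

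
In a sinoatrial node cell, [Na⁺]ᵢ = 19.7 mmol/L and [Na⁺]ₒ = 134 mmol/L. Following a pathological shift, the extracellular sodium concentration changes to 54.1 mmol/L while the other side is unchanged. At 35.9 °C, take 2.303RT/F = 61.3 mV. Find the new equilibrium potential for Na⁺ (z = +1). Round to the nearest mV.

27 mV

After the shift: [Na⁺]_out = 54.1, [Na⁺]_in = 19.7 mmol/L.
E_new = (61.3/1)·log₁₀(54.1/19.7) = 61.30 · (0.4387) = 26.89 mV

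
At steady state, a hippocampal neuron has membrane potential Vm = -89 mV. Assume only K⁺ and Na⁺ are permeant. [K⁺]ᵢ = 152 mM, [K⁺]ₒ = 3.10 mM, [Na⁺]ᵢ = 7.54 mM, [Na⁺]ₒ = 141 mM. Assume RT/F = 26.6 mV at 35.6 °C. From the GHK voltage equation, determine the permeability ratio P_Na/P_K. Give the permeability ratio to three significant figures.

Let α = P_Na/P_K. GHK: Vm = 26.6·ln[(Kₒ + α·Naₒ)/(Kᵢ + α·Naᵢ)].
e^(Vm/26.6) = e^(-89.0/26.6) = 0.03523
So 0.03523·(Kᵢ + α·Naᵢ) = Kₒ + α·Naₒ → α = (0.03523·152.0 − 3.1) / (141.0 − 0.03523·7.54)
α = (5.355 − 3.1) / (141.0 − 0.2656) = 2.255/140.7 = 0.01602

0.0160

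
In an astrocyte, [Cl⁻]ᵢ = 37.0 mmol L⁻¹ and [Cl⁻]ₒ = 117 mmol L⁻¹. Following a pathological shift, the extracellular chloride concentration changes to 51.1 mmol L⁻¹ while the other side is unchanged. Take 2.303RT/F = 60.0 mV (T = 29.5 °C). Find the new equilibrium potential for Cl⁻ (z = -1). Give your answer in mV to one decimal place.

After the shift: [Cl⁻]_out = 51.1, [Cl⁻]_in = 37.0 mmol L⁻¹.
E_new = (60.0/-1)·log₁₀(51.1/37.0) = -60.00 · (0.1402) = -8.41 mV

-8.4 mV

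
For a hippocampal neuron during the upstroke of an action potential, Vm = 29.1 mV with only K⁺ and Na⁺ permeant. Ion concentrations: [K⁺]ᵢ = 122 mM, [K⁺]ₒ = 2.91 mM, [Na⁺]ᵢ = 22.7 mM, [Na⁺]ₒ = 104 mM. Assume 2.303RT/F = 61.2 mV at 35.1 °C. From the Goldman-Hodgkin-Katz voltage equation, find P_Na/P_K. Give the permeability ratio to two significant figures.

Let α = P_Na/P_K. GHK: Vm = 61.2·log₁₀[(Kₒ + α·Naₒ)/(Kᵢ + α·Naᵢ)].
10^(Vm/61.2) = 10^(29.1/61.2) = 2.9888
So 2.9888·(Kᵢ + α·Naᵢ) = Kₒ + α·Naₒ → α = (2.9888·122.0 − 2.91) / (104.0 − 2.9888·22.7)
α = (364.6 − 2.91) / (104.0 − 67.84) = 361.7/36.16 = 10

10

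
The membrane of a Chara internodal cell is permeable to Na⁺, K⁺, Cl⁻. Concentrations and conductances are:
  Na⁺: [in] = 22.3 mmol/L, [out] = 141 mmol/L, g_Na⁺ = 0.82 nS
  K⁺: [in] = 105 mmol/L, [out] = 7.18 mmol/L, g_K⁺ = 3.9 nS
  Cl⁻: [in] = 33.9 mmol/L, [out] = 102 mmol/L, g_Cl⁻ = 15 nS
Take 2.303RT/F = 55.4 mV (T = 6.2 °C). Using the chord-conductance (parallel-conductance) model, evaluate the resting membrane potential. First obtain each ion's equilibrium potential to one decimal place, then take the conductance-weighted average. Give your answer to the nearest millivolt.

-31 mV

E_Na⁺ = (55.4/1)·log₁₀(141/22.3) = 44.4 mV
E_K⁺ = (55.4/1)·log₁₀(7.18/105) = -64.5 mV
E_Cl⁻ = (55.4/-1)·log₁₀(102/33.9) = -26.5 mV
Vm = (Σ gᵢEᵢ)/(Σ gᵢ) = (0.82·44.4 + 3.9·-64.5 + 15·-26.5) / (0.82 + 3.9 + 15)
= -612.64 / 19.72 = -31.07 mV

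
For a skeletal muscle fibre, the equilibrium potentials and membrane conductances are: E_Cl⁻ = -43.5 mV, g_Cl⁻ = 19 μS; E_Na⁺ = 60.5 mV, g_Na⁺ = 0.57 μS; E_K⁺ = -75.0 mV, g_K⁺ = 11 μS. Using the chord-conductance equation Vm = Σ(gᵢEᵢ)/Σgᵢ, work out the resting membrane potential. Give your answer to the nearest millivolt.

Σ gᵢEᵢ = 19·(-43.5) + 0.57·(60.5) + 11·(-75.0) = -1617.02
Σ gᵢ = 19 + 0.57 + 11 = 30.57
Vm = -1617.02 / 30.57 = -52.90 mV

-53 mV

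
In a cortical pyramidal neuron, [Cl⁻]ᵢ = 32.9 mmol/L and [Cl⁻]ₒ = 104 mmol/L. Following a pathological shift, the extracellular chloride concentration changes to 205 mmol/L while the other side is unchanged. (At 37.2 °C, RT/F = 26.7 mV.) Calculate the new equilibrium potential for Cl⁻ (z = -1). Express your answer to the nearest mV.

-49 mV

After the shift: [Cl⁻]_out = 205, [Cl⁻]_in = 32.9 mmol/L.
E_new = (26.7/-1)·ln(205/32.9) = -26.70 · (1.8295) = -48.85 mV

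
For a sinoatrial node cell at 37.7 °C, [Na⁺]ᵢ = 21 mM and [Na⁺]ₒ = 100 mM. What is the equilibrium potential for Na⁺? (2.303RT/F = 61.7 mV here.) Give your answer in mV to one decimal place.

41.8 mV

E = (61.7/z) · log₁₀([Na⁺]_out/[Na⁺]_in) with z = +1.
= (61.7/1) · log₁₀(100/21) = 61.70 · log₁₀(4.762)
= 61.70 · (0.6778) = 41.82 mV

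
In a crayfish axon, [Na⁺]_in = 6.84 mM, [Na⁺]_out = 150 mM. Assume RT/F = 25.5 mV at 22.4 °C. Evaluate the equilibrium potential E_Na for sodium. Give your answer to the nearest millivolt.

79 mV

E = (25.5/z) · ln([Na⁺]_out/[Na⁺]_in) with z = +1.
= (25.5/1) · ln(150/6.84) = 25.50 · ln(21.93)
= 25.50 · (3.0878) = 78.74 mV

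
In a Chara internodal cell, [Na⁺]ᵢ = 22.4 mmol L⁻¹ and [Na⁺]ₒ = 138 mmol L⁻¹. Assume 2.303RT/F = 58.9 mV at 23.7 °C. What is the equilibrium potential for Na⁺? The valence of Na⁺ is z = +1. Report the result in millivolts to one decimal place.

46.5 mV

E = (58.9/z) · log₁₀([Na⁺]_out/[Na⁺]_in) with z = +1.
= (58.9/1) · log₁₀(138/22.4) = 58.90 · log₁₀(6.161)
= 58.90 · (0.7896) = 46.51 mV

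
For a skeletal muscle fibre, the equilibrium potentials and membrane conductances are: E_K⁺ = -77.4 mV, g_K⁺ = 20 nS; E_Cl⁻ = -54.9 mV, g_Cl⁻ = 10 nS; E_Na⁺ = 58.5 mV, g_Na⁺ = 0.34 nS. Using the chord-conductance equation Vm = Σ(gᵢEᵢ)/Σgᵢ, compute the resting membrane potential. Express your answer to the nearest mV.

-68 mV

Σ gᵢEᵢ = 20·(-77.4) + 10·(-54.9) + 0.34·(58.5) = -2077.11
Σ gᵢ = 20 + 10 + 0.34 = 30.34
Vm = -2077.11 / 30.34 = -68.46 mV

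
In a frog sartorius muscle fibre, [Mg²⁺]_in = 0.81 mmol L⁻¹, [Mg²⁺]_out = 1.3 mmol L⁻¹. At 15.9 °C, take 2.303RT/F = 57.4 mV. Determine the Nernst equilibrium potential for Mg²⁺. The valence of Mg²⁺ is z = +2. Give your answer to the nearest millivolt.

E = (57.4/z) · log₁₀([Mg²⁺]_out/[Mg²⁺]_in) with z = +2.
= (57.4/2) · log₁₀(1.3/0.81) = 28.70 · log₁₀(1.605)
= 28.70 · (0.2055) = 5.90 mV

6 mV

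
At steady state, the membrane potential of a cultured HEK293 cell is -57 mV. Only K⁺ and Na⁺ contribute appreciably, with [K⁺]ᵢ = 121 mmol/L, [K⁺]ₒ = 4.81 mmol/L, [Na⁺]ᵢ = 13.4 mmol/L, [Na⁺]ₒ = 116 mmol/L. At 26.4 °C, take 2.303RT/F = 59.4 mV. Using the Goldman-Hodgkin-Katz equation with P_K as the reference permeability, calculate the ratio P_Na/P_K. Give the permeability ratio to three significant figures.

0.0740

Let α = P_Na/P_K. GHK: Vm = 59.4·log₁₀[(Kₒ + α·Naₒ)/(Kᵢ + α·Naᵢ)].
10^(Vm/59.4) = 10^(-57.0/59.4) = 0.10975
So 0.10975·(Kᵢ + α·Naᵢ) = Kₒ + α·Naₒ → α = (0.10975·121.0 − 4.81) / (116.0 − 0.10975·13.4)
α = (13.28 − 4.81) / (116.0 − 1.471) = 8.47/114.5 = 0.07395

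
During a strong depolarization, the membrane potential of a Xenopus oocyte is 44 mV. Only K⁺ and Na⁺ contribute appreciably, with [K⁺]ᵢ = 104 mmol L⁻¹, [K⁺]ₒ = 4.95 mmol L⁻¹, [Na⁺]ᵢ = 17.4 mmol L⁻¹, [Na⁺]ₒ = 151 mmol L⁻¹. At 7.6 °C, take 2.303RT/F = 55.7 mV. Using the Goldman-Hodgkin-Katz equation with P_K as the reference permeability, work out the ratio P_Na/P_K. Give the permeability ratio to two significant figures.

15

Let α = P_Na/P_K. GHK: Vm = 55.7·log₁₀[(Kₒ + α·Naₒ)/(Kᵢ + α·Naᵢ)].
10^(Vm/55.7) = 10^(44.0/55.7) = 6.1652
So 6.1652·(Kᵢ + α·Naᵢ) = Kₒ + α·Naₒ → α = (6.1652·104.0 − 4.95) / (151.0 − 6.1652·17.4)
α = (641.2 − 4.95) / (151.0 − 107.3) = 636.2/43.73 = 14.55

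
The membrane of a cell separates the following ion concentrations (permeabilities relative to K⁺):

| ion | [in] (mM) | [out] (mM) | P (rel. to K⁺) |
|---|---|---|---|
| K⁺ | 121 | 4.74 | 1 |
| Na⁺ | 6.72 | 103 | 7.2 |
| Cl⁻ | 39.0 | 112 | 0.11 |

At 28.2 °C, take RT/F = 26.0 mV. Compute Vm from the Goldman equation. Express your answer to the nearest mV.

Vm = 26.0 · ln[(Σ P·[cation]ₒ + Σ P·[anion]ᵢ) / (Σ P·[cation]ᵢ + Σ P·[anion]ₒ)]
Numerator = 1×4.74 + 7.2×103 + 0.11×39.0 = 750.6
Denominator = 1×121 + 7.2×6.72 + 0.11×112 = 181.7
Vm = 26.0 · ln(4.1311) = 26.0 × (1.4185) = 36.88 mV

37 mV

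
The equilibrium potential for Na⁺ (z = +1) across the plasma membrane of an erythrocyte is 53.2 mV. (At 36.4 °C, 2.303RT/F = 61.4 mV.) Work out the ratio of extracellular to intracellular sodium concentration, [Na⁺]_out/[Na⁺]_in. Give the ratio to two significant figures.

7.4

log₁₀([out]/[in]) = E·z/(61.4) = 53.2 × 1 / 61.4 = 0.8664
[out]/[in] = 10^(0.8664) = 7.353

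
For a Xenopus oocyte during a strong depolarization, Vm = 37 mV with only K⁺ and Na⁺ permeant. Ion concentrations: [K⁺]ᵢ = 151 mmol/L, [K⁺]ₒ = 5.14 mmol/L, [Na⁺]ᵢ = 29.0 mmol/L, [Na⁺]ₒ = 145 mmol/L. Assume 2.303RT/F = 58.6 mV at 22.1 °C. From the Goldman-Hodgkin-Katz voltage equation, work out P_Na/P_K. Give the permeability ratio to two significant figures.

Let α = P_Na/P_K. GHK: Vm = 58.6·log₁₀[(Kₒ + α·Naₒ)/(Kᵢ + α·Naᵢ)].
10^(Vm/58.6) = 10^(37.0/58.6) = 4.2796
So 4.2796·(Kᵢ + α·Naᵢ) = Kₒ + α·Naₒ → α = (4.2796·151.0 − 5.14) / (145.0 − 4.2796·29.0)
α = (646.2 − 5.14) / (145.0 − 124.1) = 641.1/20.89 = 30.68

31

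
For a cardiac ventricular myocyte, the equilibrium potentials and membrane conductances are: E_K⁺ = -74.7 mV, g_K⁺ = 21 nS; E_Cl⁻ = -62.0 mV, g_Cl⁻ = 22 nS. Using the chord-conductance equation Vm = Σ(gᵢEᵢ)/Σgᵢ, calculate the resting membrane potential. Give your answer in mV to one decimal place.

Σ gᵢEᵢ = 21·(-74.7) + 22·(-62.0) = -2932.70
Σ gᵢ = 21 + 22 = 43
Vm = -2932.70 / 43 = -68.20 mV

-68.2 mV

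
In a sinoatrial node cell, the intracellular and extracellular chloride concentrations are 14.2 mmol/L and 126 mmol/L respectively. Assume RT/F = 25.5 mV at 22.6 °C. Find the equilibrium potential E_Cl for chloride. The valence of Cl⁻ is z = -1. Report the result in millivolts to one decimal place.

-55.7 mV

E = (25.5/z) · ln([Cl⁻]_out/[Cl⁻]_in) with z = -1.
For an anion, dividing by z = -1 reverses the sign.
= (25.5/-1) · ln(126/14.2) = -25.50 · ln(8.873)
= -25.50 · (2.1830) = -55.67 mV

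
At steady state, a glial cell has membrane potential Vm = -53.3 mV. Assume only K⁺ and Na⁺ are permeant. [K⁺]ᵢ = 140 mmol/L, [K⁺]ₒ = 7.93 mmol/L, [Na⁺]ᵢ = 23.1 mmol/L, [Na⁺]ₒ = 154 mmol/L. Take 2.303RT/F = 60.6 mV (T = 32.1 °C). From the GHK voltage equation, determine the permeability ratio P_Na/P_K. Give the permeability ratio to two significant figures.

0.070

Let α = P_Na/P_K. GHK: Vm = 60.6·log₁₀[(Kₒ + α·Naₒ)/(Kᵢ + α·Naᵢ)].
10^(Vm/60.6) = 10^(-53.3/60.6) = 0.13197
So 0.13197·(Kᵢ + α·Naᵢ) = Kₒ + α·Naₒ → α = (0.13197·140.0 − 7.93) / (154.0 − 0.13197·23.1)
α = (18.48 − 7.93) / (154.0 − 3.048) = 10.55/151 = 0.06986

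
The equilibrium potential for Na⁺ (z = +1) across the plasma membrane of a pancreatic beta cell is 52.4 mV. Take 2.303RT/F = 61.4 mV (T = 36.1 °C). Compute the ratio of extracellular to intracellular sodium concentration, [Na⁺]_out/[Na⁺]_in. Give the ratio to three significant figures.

7.14

log₁₀([out]/[in]) = E·z/(61.4) = 52.4 × 1 / 61.4 = 0.8534
[out]/[in] = 10^(0.8534) = 7.135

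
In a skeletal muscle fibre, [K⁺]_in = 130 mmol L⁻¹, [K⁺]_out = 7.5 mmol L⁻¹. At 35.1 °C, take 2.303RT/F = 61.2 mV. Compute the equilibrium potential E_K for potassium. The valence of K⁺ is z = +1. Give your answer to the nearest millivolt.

-76 mV

E = (61.2/z) · log₁₀([K⁺]_out/[K⁺]_in) with z = +1.
= (61.2/1) · log₁₀(7.5/130) = 61.20 · log₁₀(0.05769)
= 61.20 · (-1.2389) = -75.82 mV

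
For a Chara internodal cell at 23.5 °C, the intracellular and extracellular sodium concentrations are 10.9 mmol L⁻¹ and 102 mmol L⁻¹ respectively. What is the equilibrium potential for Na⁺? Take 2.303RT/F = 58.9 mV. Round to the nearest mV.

57 mV

E = (58.9/z) · log₁₀([Na⁺]_out/[Na⁺]_in) with z = +1.
= (58.9/1) · log₁₀(102/10.9) = 58.90 · log₁₀(9.358)
= 58.90 · (0.9712) = 57.20 mV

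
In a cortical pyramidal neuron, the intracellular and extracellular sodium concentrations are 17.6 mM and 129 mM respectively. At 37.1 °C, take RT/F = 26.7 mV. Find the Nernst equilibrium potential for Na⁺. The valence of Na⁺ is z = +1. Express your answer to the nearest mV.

E = (26.7/z) · ln([Na⁺]_out/[Na⁺]_in) with z = +1.
= (26.7/1) · ln(129/17.6) = 26.70 · ln(7.33)
= 26.70 · (1.9919) = 53.18 mV

53 mV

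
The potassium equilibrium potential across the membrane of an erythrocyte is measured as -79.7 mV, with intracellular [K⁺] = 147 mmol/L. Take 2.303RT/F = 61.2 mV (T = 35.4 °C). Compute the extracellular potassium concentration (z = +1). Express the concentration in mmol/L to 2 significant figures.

7.3 mmol/L

Nernst: E = (61.2/1) · log₁₀([out]/[in]), so log₁₀([out]/[in]) = -79.7 × 1 / 61.2 = -1.3023.
[out]/[in] = 10^(-1.3023) = 0.04986.
[out] = 0.04986 × 147 = 7.329 mmol/L.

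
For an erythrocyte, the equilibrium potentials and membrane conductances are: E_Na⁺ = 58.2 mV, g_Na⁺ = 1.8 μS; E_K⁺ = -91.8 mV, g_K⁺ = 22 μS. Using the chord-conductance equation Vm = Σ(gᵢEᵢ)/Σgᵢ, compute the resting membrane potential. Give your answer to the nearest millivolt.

-80 mV

Σ gᵢEᵢ = 1.8·(58.2) + 22·(-91.8) = -1914.84
Σ gᵢ = 1.8 + 22 = 23.8
Vm = -1914.84 / 23.8 = -80.46 mV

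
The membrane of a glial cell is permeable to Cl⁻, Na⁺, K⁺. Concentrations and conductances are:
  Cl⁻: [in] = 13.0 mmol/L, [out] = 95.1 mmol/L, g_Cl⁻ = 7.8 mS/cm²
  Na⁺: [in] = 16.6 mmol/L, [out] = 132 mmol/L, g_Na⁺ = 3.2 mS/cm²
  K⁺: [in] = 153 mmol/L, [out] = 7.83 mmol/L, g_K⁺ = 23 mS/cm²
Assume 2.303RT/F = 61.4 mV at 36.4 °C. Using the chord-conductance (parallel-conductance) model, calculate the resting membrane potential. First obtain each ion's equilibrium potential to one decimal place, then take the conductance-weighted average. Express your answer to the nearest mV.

-61 mV

E_Cl⁻ = (61.4/-1)·log₁₀(95.1/13.0) = -53.1 mV
E_Na⁺ = (61.4/1)·log₁₀(132/16.6) = 55.3 mV
E_K⁺ = (61.4/1)·log₁₀(7.83/153) = -79.3 mV
Vm = (Σ gᵢEᵢ)/(Σ gᵢ) = (7.8·-53.1 + 3.2·55.3 + 23·-79.3) / (7.8 + 3.2 + 23)
= -2061.12 / 34 = -60.62 mV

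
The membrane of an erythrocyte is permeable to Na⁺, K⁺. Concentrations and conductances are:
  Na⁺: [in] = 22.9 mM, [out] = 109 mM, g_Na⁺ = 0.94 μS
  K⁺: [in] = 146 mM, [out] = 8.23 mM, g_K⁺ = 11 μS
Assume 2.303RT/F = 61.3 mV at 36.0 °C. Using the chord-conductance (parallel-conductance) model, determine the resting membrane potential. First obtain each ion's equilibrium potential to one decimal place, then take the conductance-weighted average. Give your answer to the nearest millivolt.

-67 mV

E_Na⁺ = (61.3/1)·log₁₀(109/22.9) = 41.5 mV
E_K⁺ = (61.3/1)·log₁₀(8.23/146) = -76.6 mV
Vm = (Σ gᵢEᵢ)/(Σ gᵢ) = (0.94·41.5 + 11·-76.6) / (0.94 + 11)
= -803.59 / 11.94 = -67.30 mV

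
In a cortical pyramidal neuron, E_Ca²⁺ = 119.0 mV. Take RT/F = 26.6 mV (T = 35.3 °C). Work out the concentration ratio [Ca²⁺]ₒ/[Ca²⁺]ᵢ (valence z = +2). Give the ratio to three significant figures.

7690

ln([out]/[in]) = E·z/(26.6) = 119.0 × 2 / 26.6 = 8.9474
[out]/[in] = e^(8.9474) = 7688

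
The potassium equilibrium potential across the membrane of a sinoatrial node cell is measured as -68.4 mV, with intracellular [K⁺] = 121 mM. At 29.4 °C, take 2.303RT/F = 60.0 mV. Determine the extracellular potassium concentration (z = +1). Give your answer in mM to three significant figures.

8.77 mM

Nernst: E = (60.0/1) · log₁₀([out]/[in]), so log₁₀([out]/[in]) = -68.4 × 1 / 60.0 = -1.1400.
[out]/[in] = 10^(-1.1400) = 0.07244.
[out] = 0.07244 × 121 = 8.766 mM.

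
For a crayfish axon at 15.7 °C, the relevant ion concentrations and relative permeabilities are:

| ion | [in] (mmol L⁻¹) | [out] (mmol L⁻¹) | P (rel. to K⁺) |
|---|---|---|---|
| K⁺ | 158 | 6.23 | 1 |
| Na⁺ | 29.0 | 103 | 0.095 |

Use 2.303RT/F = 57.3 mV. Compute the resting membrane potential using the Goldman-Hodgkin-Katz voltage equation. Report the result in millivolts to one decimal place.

Vm = 57.3 · log₁₀[(Σ P·[cation]ₒ + Σ P·[anion]ᵢ) / (Σ P·[cation]ᵢ + Σ P·[anion]ₒ)]
Numerator = 1×6.23 + 0.095×103 = 16.02
Denominator = 1×158 + 0.095×29.0 = 160.8
Vm = 57.3 · log₁₀(0.099624) = 57.3 × (-1.0016) = -57.39 mV

-57.4 mV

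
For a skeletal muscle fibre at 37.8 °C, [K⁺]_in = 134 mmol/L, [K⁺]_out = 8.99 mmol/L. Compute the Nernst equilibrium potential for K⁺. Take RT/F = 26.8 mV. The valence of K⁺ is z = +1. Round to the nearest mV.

-72 mV

E = (26.8/z) · ln([K⁺]_out/[K⁺]_in) with z = +1.
= (26.8/1) · ln(8.99/134) = 26.80 · ln(0.06709)
= 26.80 · (-2.7017) = -72.41 mV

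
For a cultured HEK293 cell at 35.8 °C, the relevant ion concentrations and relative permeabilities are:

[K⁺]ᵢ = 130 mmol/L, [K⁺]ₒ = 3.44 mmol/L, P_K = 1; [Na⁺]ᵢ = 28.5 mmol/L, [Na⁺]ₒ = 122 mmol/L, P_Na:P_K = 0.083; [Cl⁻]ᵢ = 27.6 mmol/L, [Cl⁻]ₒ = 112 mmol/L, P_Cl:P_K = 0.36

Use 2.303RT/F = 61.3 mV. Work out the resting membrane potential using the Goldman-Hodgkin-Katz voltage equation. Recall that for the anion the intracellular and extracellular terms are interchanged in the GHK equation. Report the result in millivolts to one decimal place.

-53.1 mV

Vm = 61.3 · log₁₀[(Σ P·[cation]ₒ + Σ P·[anion]ᵢ) / (Σ P·[cation]ᵢ + Σ P·[anion]ₒ)]
Numerator = 1×3.44 + 0.083×122 + 0.36×27.6 = 23.5
Denominator = 1×130 + 0.083×28.5 + 0.36×112 = 172.7
Vm = 61.3 · log₁₀(0.1361) = 61.3 × (-0.8662) = -53.10 mV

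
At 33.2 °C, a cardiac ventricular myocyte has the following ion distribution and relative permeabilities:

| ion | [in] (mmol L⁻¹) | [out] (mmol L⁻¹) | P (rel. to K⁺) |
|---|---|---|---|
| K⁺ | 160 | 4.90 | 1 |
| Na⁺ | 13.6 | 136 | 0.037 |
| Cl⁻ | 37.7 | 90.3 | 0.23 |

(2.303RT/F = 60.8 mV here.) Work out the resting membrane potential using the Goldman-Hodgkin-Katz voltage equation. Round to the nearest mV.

Vm = 60.8 · log₁₀[(Σ P·[cation]ₒ + Σ P·[anion]ᵢ) / (Σ P·[cation]ᵢ + Σ P·[anion]ₒ)]
Numerator = 1×4.90 + 0.037×136 + 0.23×37.7 = 18.6
Denominator = 1×160 + 0.037×13.6 + 0.23×90.3 = 181.3
Vm = 60.8 · log₁₀(0.10262) = 60.8 × (-0.9887) = -60.12 mV

-60 mV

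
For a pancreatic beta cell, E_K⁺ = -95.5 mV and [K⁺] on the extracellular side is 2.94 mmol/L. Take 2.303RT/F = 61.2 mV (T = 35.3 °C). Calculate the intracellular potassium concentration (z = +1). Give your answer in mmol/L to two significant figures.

Nernst: E = (61.2/1) · log₁₀([out]/[in]), so log₁₀([out]/[in]) = -95.5 × 1 / 61.2 = -1.5605.
[out]/[in] = 10^(-1.5605) = 0.02751.
[in] = 2.94 / 0.02751 = 106.9 mmol/L.

110 mmol/L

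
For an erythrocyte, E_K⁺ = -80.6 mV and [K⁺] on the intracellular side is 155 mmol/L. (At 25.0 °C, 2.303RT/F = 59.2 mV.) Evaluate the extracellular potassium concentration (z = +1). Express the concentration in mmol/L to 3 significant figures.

6.74 mmol/L

Nernst: E = (59.2/1) · log₁₀([out]/[in]), so log₁₀([out]/[in]) = -80.6 × 1 / 59.2 = -1.3615.
[out]/[in] = 10^(-1.3615) = 0.0435.
[out] = 0.0435 × 155 = 6.743 mmol/L.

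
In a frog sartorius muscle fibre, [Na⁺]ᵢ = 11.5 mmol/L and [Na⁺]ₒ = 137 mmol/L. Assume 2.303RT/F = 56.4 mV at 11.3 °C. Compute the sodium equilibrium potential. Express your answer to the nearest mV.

E = (56.4/z) · log₁₀([Na⁺]_out/[Na⁺]_in) with z = +1.
= (56.4/1) · log₁₀(137/11.5) = 56.40 · log₁₀(11.91)
= 56.40 · (1.0760) = 60.69 mV

61 mV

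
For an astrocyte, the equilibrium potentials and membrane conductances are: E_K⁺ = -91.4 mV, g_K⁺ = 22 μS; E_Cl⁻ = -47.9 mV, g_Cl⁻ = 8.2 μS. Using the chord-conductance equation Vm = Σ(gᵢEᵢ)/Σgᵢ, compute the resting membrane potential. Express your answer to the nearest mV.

Σ gᵢEᵢ = 22·(-91.4) + 8.2·(-47.9) = -2403.58
Σ gᵢ = 22 + 8.2 = 30.2
Vm = -2403.58 / 30.2 = -79.59 mV

-80 mV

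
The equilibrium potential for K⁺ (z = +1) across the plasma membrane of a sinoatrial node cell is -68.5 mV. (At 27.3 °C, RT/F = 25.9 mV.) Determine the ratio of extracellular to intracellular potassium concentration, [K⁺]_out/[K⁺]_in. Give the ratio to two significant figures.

0.071

ln([out]/[in]) = E·z/(25.9) = -68.5 × 1 / 25.9 = -2.6448
[out]/[in] = e^(-2.6448) = 0.07102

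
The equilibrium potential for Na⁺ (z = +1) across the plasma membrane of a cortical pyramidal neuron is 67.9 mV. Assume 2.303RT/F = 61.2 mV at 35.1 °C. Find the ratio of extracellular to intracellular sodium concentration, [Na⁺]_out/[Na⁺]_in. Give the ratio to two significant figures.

log₁₀([out]/[in]) = E·z/(61.2) = 67.9 × 1 / 61.2 = 1.1095
[out]/[in] = 10^(1.1095) = 12.87

13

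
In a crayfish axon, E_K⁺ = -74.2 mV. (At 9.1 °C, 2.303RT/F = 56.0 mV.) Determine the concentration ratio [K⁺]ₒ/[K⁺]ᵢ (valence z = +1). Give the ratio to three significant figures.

0.0473

log₁₀([out]/[in]) = E·z/(56.0) = -74.2 × 1 / 56.0 = -1.3250
[out]/[in] = 10^(-1.3250) = 0.04732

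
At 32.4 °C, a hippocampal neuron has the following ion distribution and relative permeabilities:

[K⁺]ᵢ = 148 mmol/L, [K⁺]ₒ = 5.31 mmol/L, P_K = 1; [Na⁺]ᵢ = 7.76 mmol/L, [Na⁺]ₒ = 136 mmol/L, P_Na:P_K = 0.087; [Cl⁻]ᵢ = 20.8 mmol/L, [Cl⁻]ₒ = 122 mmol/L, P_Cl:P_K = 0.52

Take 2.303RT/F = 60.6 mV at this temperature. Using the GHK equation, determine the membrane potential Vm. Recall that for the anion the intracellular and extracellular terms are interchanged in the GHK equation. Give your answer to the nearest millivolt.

-53 mV

Vm = 60.6 · log₁₀[(Σ P·[cation]ₒ + Σ P·[anion]ᵢ) / (Σ P·[cation]ᵢ + Σ P·[anion]ₒ)]
Numerator = 1×5.31 + 0.087×136 + 0.52×20.8 = 27.96
Denominator = 1×148 + 0.087×7.76 + 0.52×122 = 212.1
Vm = 60.6 · log₁₀(0.13181) = 60.6 × (-0.8801) = -53.33 mV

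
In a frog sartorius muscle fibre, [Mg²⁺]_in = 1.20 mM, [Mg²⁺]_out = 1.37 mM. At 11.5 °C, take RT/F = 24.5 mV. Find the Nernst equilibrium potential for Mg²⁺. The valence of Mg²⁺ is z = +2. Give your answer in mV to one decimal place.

E = (24.5/z) · ln([Mg²⁺]_out/[Mg²⁺]_in) with z = +2.
= (24.5/2) · ln(1.37/1.20) = 12.25 · ln(1.142)
= 12.25 · (0.1325) = 1.62 mV

1.6 mV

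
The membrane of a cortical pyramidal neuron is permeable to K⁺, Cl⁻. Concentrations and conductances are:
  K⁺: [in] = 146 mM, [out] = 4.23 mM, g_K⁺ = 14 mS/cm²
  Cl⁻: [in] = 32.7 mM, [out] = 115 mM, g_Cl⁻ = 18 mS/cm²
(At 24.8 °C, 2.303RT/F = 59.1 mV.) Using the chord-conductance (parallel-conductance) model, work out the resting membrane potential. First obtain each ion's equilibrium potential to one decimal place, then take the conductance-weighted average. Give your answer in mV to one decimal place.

-57.9 mV

E_K⁺ = (59.1/1)·log₁₀(4.23/146) = -90.9 mV
E_Cl⁻ = (59.1/-1)·log₁₀(115/32.7) = -32.3 mV
Vm = (Σ gᵢEᵢ)/(Σ gᵢ) = (14·-90.9 + 18·-32.3) / (14 + 18)
= -1854.00 / 32 = -57.94 mV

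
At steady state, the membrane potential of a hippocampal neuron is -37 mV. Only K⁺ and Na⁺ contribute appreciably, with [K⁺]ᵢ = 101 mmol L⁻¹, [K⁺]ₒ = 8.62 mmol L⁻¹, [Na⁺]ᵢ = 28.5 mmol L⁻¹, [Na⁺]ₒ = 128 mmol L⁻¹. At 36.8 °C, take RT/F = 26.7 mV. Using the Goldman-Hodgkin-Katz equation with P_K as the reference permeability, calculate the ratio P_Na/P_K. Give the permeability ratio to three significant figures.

Let α = P_Na/P_K. GHK: Vm = 26.7·ln[(Kₒ + α·Naₒ)/(Kᵢ + α·Naᵢ)].
e^(Vm/26.7) = e^(-37.0/26.7) = 0.25013
So 0.25013·(Kᵢ + α·Naᵢ) = Kₒ + α·Naₒ → α = (0.25013·101.0 − 8.62) / (128.0 − 0.25013·28.5)
α = (25.26 − 8.62) / (128.0 − 7.129) = 16.64/120.9 = 0.1377

0.138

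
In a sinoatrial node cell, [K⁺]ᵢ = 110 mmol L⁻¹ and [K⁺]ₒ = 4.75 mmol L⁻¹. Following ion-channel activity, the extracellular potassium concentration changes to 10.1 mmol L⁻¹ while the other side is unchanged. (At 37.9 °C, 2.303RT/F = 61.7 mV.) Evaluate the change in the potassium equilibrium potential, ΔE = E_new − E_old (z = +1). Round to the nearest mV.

E_old = (61.7/1)·log₁₀(4.75/110) = -84.20 mV
E_new = (61.7/1)·log₁₀(10.1/110) = -63.99 mV
ΔE = -63.99 − (-84.20) = 20.21 mV

20 mV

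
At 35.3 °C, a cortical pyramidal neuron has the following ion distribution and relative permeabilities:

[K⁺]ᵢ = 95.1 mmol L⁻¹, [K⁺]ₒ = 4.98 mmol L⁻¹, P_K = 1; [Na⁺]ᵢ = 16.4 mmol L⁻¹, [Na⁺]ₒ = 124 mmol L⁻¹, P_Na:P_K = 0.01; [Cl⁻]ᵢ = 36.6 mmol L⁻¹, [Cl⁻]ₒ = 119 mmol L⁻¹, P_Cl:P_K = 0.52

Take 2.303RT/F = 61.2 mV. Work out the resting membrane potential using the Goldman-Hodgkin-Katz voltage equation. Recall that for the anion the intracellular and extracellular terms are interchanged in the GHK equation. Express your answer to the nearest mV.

-49 mV

Vm = 61.2 · log₁₀[(Σ P·[cation]ₒ + Σ P·[anion]ᵢ) / (Σ P·[cation]ᵢ + Σ P·[anion]ₒ)]
Numerator = 1×4.98 + 0.01×124 + 0.52×36.6 = 25.25
Denominator = 1×95.1 + 0.01×16.4 + 0.52×119 = 157.1
Vm = 61.2 · log₁₀(0.16069) = 61.2 × (-0.7940) = -48.59 mV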